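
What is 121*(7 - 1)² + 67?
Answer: 4423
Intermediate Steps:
121*(7 - 1)² + 67 = 121*6² + 67 = 121*36 + 67 = 4356 + 67 = 4423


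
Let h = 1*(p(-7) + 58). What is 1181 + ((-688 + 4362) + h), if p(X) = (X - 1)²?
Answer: 4977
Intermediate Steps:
p(X) = (-1 + X)²
h = 122 (h = 1*((-1 - 7)² + 58) = 1*((-8)² + 58) = 1*(64 + 58) = 1*122 = 122)
1181 + ((-688 + 4362) + h) = 1181 + ((-688 + 4362) + 122) = 1181 + (3674 + 122) = 1181 + 3796 = 4977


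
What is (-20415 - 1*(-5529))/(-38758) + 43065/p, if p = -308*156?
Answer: -14452587/28215824 ≈ -0.51222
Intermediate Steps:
p = -48048
(-20415 - 1*(-5529))/(-38758) + 43065/p = (-20415 - 1*(-5529))/(-38758) + 43065/(-48048) = (-20415 + 5529)*(-1/38758) + 43065*(-1/48048) = -14886*(-1/38758) - 1305/1456 = 7443/19379 - 1305/1456 = -14452587/28215824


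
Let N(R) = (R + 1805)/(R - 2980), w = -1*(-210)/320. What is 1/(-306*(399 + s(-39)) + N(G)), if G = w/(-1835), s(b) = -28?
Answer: -174985621/19865523599225 ≈ -8.8085e-6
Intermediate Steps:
w = 21/32 (w = 210*(1/320) = 21/32 ≈ 0.65625)
G = -21/58720 (G = (21/32)/(-1835) = (21/32)*(-1/1835) = -21/58720 ≈ -0.00035763)
N(R) = (1805 + R)/(-2980 + R)
1/(-306*(399 + s(-39)) + N(G)) = 1/(-306*(399 - 28) + (1805 - 21/58720)/(-2980 - 21/58720)) = 1/(-306*371 + (105989579/58720)/(-174985621/58720)) = 1/(-113526 - 58720/174985621*105989579/58720) = 1/(-113526 - 105989579/174985621) = 1/(-19865523599225/174985621) = -174985621/19865523599225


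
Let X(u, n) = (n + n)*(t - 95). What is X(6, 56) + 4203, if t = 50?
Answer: -837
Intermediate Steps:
X(u, n) = -90*n (X(u, n) = (n + n)*(50 - 95) = (2*n)*(-45) = -90*n)
X(6, 56) + 4203 = -90*56 + 4203 = -5040 + 4203 = -837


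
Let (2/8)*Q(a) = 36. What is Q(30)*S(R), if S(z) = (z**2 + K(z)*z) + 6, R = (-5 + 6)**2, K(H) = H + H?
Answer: 1296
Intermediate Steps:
Q(a) = 144 (Q(a) = 4*36 = 144)
K(H) = 2*H
R = 1 (R = 1**2 = 1)
S(z) = 6 + 3*z**2 (S(z) = (z**2 + (2*z)*z) + 6 = (z**2 + 2*z**2) + 6 = 3*z**2 + 6 = 6 + 3*z**2)
Q(30)*S(R) = 144*(6 + 3*1**2) = 144*(6 + 3*1) = 144*(6 + 3) = 144*9 = 1296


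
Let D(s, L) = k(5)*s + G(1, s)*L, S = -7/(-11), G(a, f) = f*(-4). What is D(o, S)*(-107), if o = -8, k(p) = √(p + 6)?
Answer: -23968/11 + 856*√11 ≈ 660.12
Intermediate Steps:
G(a, f) = -4*f
k(p) = √(6 + p)
S = 7/11 (S = -7*(-1/11) = 7/11 ≈ 0.63636)
D(s, L) = s*√11 - 4*L*s (D(s, L) = √(6 + 5)*s + (-4*s)*L = √11*s - 4*L*s = s*√11 - 4*L*s)
D(o, S)*(-107) = -8*(√11 - 4*7/11)*(-107) = -8*(√11 - 28/11)*(-107) = -8*(-28/11 + √11)*(-107) = (224/11 - 8*√11)*(-107) = -23968/11 + 856*√11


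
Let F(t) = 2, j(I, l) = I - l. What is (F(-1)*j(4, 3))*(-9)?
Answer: -18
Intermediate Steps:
(F(-1)*j(4, 3))*(-9) = (2*(4 - 1*3))*(-9) = (2*(4 - 3))*(-9) = (2*1)*(-9) = 2*(-9) = -18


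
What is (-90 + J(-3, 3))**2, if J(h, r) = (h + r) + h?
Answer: 8649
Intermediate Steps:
J(h, r) = r + 2*h
(-90 + J(-3, 3))**2 = (-90 + (3 + 2*(-3)))**2 = (-90 + (3 - 6))**2 = (-90 - 3)**2 = (-93)**2 = 8649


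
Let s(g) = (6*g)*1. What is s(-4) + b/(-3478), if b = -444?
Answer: -1122/47 ≈ -23.872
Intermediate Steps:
s(g) = 6*g
s(-4) + b/(-3478) = 6*(-4) - 444/(-3478) = -24 - 444*(-1/3478) = -24 + 6/47 = -1122/47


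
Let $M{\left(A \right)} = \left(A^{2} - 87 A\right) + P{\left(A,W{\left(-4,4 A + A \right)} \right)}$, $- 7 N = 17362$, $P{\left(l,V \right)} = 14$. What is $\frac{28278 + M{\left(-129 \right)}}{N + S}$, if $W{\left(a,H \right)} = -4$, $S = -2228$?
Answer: $- \frac{196546}{16479} \approx -11.927$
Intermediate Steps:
$N = - \frac{17362}{7}$ ($N = \left(- \frac{1}{7}\right) 17362 = - \frac{17362}{7} \approx -2480.3$)
$M{\left(A \right)} = 14 + A^{2} - 87 A$ ($M{\left(A \right)} = \left(A^{2} - 87 A\right) + 14 = 14 + A^{2} - 87 A$)
$\frac{28278 + M{\left(-129 \right)}}{N + S} = \frac{28278 + \left(14 + \left(-129\right)^{2} - -11223\right)}{- \frac{17362}{7} - 2228} = \frac{28278 + \left(14 + 16641 + 11223\right)}{- \frac{32958}{7}} = \left(28278 + 27878\right) \left(- \frac{7}{32958}\right) = 56156 \left(- \frac{7}{32958}\right) = - \frac{196546}{16479}$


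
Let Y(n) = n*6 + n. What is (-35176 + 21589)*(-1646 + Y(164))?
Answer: 6766326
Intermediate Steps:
Y(n) = 7*n (Y(n) = 6*n + n = 7*n)
(-35176 + 21589)*(-1646 + Y(164)) = (-35176 + 21589)*(-1646 + 7*164) = -13587*(-1646 + 1148) = -13587*(-498) = 6766326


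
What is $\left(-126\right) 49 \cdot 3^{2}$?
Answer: $-55566$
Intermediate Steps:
$\left(-126\right) 49 \cdot 3^{2} = \left(-6174\right) 9 = -55566$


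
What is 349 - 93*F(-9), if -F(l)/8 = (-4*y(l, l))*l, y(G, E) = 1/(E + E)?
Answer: -1139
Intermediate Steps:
y(G, E) = 1/(2*E)
F(l) = 16 (F(l) = -8*(-2/l)*l = -8*(-2) = 16)
349 - 93*F(-9) = 349 - 93*16 = 349 - 1488 = -1139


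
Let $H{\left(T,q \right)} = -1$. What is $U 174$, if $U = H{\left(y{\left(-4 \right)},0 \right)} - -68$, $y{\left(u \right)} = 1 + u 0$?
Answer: $11658$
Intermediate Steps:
$y{\left(u \right)} = 1$ ($y{\left(u \right)} = 1 + 0 = 1$)
$U = 67$ ($U = -1 - -68 = -1 + 68 = 67$)
$U 174 = 67 \cdot 174 = 11658$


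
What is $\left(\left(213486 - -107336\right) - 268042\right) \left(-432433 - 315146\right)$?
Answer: $-39457219620$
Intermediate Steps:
$\left(\left(213486 - -107336\right) - 268042\right) \left(-432433 - 315146\right) = \left(\left(213486 + 107336\right) - 268042\right) \left(-747579\right) = \left(320822 - 268042\right) \left(-747579\right) = 52780 \left(-747579\right) = -39457219620$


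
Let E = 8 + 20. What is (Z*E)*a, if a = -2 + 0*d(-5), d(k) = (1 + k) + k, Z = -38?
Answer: 2128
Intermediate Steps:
E = 28
d(k) = 1 + 2*k
a = -2 (a = -2 + 0*(1 + 2*(-5)) = -2 + 0*(1 - 10) = -2 + 0*(-9) = -2 + 0 = -2)
(Z*E)*a = -38*28*(-2) = -1064*(-2) = 2128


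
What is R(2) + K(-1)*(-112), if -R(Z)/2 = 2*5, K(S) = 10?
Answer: -1140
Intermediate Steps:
R(Z) = -20 (R(Z) = -4*5 = -2*10 = -20)
R(2) + K(-1)*(-112) = -20 + 10*(-112) = -20 - 1120 = -1140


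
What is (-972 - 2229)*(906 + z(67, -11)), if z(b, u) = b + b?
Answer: -3329040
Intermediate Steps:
z(b, u) = 2*b
(-972 - 2229)*(906 + z(67, -11)) = (-972 - 2229)*(906 + 2*67) = -3201*(906 + 134) = -3201*1040 = -3329040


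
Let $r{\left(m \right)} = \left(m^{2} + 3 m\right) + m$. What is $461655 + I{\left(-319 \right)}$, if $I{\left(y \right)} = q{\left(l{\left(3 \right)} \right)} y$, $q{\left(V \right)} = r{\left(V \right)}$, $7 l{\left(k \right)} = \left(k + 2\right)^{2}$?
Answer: $\frac{22198420}{49} \approx 4.5303 \cdot 10^{5}$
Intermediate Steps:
$l{\left(k \right)} = \frac{\left(2 + k\right)^{2}}{7}$ ($l{\left(k \right)} = \frac{\left(k + 2\right)^{2}}{7} = \frac{\left(2 + k\right)^{2}}{7}$)
$r{\left(m \right)} = m^{2} + 4 m$
$q{\left(V \right)} = V \left(4 + V\right)$
$I{\left(y \right)} = \frac{1325 y}{49}$ ($I{\left(y \right)} = \frac{\left(2 + 3\right)^{2}}{7} \left(4 + \frac{\left(2 + 3\right)^{2}}{7}\right) y = \frac{5^{2}}{7} \left(4 + \frac{5^{2}}{7}\right) y = \frac{1}{7} \cdot 25 \left(4 + \frac{1}{7} \cdot 25\right) y = \frac{25 \left(4 + \frac{25}{7}\right)}{7} y = \frac{25}{7} \cdot \frac{53}{7} y = \frac{1325 y}{49}$)
$461655 + I{\left(-319 \right)} = 461655 + \frac{1325}{49} \left(-319\right) = 461655 - \frac{422675}{49} = \frac{22198420}{49}$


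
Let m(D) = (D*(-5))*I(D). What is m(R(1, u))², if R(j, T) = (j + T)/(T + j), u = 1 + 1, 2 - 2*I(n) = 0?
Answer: 25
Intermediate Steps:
I(n) = 1 (I(n) = 1 - ½*0 = 1 + 0 = 1)
u = 2
R(j, T) = 1 (R(j, T) = (T + j)/(T + j) = 1)
m(D) = -5*D (m(D) = (D*(-5))*1 = -5*D*1 = -5*D)
m(R(1, u))² = (-5*1)² = (-5)² = 25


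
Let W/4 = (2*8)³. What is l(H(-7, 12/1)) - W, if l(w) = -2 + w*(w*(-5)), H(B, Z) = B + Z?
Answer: -16511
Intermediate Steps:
l(w) = -2 - 5*w² (l(w) = -2 + w*(-5*w) = -2 - 5*w²)
W = 16384 (W = 4*(2*8)³ = 4*16³ = 4*4096 = 16384)
l(H(-7, 12/1)) - W = (-2 - 5*(-7 + 12/1)²) - 1*16384 = (-2 - 5*(-7 + 12*1)²) - 16384 = (-2 - 5*(-7 + 12)²) - 16384 = (-2 - 5*5²) - 16384 = (-2 - 5*25) - 16384 = (-2 - 125) - 16384 = -127 - 16384 = -16511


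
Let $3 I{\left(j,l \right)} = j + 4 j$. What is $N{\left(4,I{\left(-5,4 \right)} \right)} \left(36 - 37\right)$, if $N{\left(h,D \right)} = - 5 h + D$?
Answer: $\frac{85}{3} \approx 28.333$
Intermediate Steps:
$I{\left(j,l \right)} = \frac{5 j}{3}$ ($I{\left(j,l \right)} = \frac{j + 4 j}{3} = \frac{5 j}{3}$)
$N{\left(h,D \right)} = D - 5 h$
$N{\left(4,I{\left(-5,4 \right)} \right)} \left(36 - 37\right) = \left(\frac{5}{3} \left(-5\right) - 20\right) \left(36 - 37\right) = \left(- \frac{25}{3} - 20\right) \left(-1\right) = \left(- \frac{85}{3}\right) \left(-1\right) = \frac{85}{3}$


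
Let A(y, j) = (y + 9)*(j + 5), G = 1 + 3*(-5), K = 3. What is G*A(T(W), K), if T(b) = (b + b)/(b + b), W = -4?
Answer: -1120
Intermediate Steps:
T(b) = 1 (T(b) = (2*b)/((2*b)) = (2*b)*(1/(2*b)) = 1)
G = -14 (G = 1 - 15 = -14)
A(y, j) = (5 + j)*(9 + y) (A(y, j) = (9 + y)*(5 + j) = (5 + j)*(9 + y))
G*A(T(W), K) = -14*(45 + 5*1 + 9*3 + 3*1) = -14*(45 + 5 + 27 + 3) = -14*80 = -1120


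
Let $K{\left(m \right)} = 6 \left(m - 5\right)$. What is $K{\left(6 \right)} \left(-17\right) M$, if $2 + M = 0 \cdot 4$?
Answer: $204$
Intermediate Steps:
$K{\left(m \right)} = -30 + 6 m$ ($K{\left(m \right)} = 6 \left(-5 + m\right) = -30 + 6 m$)
$M = -2$ ($M = -2 + 0 \cdot 4 = -2 + 0 = -2$)
$K{\left(6 \right)} \left(-17\right) M = \left(-30 + 6 \cdot 6\right) \left(-17\right) \left(-2\right) = \left(-30 + 36\right) \left(-17\right) \left(-2\right) = 6 \left(-17\right) \left(-2\right) = \left(-102\right) \left(-2\right) = 204$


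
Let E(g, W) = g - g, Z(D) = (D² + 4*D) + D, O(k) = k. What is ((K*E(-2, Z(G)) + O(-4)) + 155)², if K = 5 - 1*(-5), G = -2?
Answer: 22801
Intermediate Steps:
K = 10 (K = 5 + 5 = 10)
Z(D) = D² + 5*D
E(g, W) = 0
((K*E(-2, Z(G)) + O(-4)) + 155)² = ((10*0 - 4) + 155)² = ((0 - 4) + 155)² = (-4 + 155)² = 151² = 22801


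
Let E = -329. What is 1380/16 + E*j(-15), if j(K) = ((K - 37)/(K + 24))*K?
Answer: -341125/12 ≈ -28427.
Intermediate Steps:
j(K) = K*(-37 + K)/(24 + K) (j(K) = ((-37 + K)/(24 + K))*K = K*(-37 + K)/(24 + K))
1380/16 + E*j(-15) = 1380/16 - (-4935)*(-37 - 15)/(24 - 15) = 1380*(1/16) - (-4935)*(-52)/9 = 345/4 - (-4935)*(-52)/9 = 345/4 - 329*260/3 = 345/4 - 85540/3 = -341125/12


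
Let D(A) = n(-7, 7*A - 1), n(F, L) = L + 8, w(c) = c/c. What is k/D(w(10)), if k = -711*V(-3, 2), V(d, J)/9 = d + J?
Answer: 6399/14 ≈ 457.07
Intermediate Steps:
w(c) = 1
V(d, J) = 9*J + 9*d (V(d, J) = 9*(d + J) = 9*(J + d) = 9*J + 9*d)
n(F, L) = 8 + L
D(A) = 7 + 7*A (D(A) = 8 + (7*A - 1) = 8 + (-1 + 7*A) = 7 + 7*A)
k = 6399 (k = -711*(9*2 + 9*(-3)) = -711*(18 - 27) = -711*(-9) = 6399)
k/D(w(10)) = 6399/(7 + 7*1) = 6399/(7 + 7) = 6399/14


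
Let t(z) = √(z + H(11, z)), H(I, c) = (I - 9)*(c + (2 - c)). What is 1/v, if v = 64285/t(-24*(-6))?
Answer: 2*√37/64285 ≈ 0.00018924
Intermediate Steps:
H(I, c) = -18 + 2*I (H(I, c) = (-9 + I)*2 = -18 + 2*I)
t(z) = √(4 + z) (t(z) = √(z + (-18 + 2*11)) = √(z + (-18 + 22)) = √(z + 4) = √(4 + z))
v = 64285*√37/74 (v = 64285/(√(4 - 24*(-6))) = 64285/(√(4 + 144)) = 64285/(√148) = 64285/((2*√37)) = 64285*(√37/74) = 64285*√37/74 ≈ 5284.2)
1/v = 1/(64285*√37/74) = 2*√37/64285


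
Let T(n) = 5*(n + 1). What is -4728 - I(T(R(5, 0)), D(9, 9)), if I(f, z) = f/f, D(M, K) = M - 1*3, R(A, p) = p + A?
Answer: -4729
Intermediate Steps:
R(A, p) = A + p
D(M, K) = -3 + M (D(M, K) = M - 3 = -3 + M)
T(n) = 5 + 5*n (T(n) = 5*(1 + n) = 5 + 5*n)
I(f, z) = 1
-4728 - I(T(R(5, 0)), D(9, 9)) = -4728 - 1*1 = -4728 - 1 = -4729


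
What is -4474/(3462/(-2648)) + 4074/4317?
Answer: 8526376562/2490909 ≈ 3423.0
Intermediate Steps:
-4474/(3462/(-2648)) + 4074/4317 = -4474/(3462*(-1/2648)) + 4074*(1/4317) = -4474/(-1731/1324) + 1358/1439 = -4474*(-1324/1731) + 1358/1439 = 5923576/1731 + 1358/1439 = 8526376562/2490909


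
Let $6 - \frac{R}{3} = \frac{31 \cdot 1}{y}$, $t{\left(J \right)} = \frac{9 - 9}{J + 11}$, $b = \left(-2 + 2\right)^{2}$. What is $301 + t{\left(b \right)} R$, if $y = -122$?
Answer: $301$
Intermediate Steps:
$b = 0$ ($b = 0^{2} = 0$)
$t{\left(J \right)} = 0$ ($t{\left(J \right)} = \frac{0}{11 + J} = 0$)
$R = \frac{2289}{122}$ ($R = 18 - 3 \frac{31 \cdot 1}{-122} = 18 - 3 \cdot 31 \left(- \frac{1}{122}\right) = 18 - - \frac{93}{122} = 18 + \frac{93}{122} = \frac{2289}{122} \approx 18.762$)
$301 + t{\left(b \right)} R = 301 + 0 \cdot \frac{2289}{122} = 301 + 0 = 301$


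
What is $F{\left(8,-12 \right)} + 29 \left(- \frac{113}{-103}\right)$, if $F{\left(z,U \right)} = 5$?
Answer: $\frac{3792}{103} \approx 36.816$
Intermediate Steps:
$F{\left(8,-12 \right)} + 29 \left(- \frac{113}{-103}\right) = 5 + 29 \left(- \frac{113}{-103}\right) = 5 + 29 \left(\left(-113\right) \left(- \frac{1}{103}\right)\right) = 5 + 29 \cdot \frac{113}{103} = 5 + \frac{3277}{103} = \frac{3792}{103}$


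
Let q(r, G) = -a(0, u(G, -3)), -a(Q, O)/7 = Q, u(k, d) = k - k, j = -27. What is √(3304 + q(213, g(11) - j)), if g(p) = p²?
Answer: 2*√826 ≈ 57.480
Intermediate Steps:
u(k, d) = 0
a(Q, O) = -7*Q
q(r, G) = 0 (q(r, G) = -(-7)*0 = -1*0 = 0)
√(3304 + q(213, g(11) - j)) = √(3304 + 0) = √3304 = 2*√826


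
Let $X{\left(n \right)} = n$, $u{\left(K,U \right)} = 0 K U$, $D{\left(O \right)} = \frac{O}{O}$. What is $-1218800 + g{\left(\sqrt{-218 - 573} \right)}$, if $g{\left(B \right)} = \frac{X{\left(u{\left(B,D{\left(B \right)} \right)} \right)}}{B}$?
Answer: $-1218800$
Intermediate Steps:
$D{\left(O \right)} = 1$
$u{\left(K,U \right)} = 0$
$g{\left(B \right)} = 0$ ($g{\left(B \right)} = \frac{0}{B} = 0$)
$-1218800 + g{\left(\sqrt{-218 - 573} \right)} = -1218800 + 0 = -1218800$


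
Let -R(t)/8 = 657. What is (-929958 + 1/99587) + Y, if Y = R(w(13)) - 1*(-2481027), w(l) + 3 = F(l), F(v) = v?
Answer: 153942879232/99587 ≈ 1.5458e+6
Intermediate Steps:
w(l) = -3 + l
R(t) = -5256 (R(t) = -8*657 = -5256)
Y = 2475771 (Y = -5256 - 1*(-2481027) = -5256 + 2481027 = 2475771)
(-929958 + 1/99587) + Y = (-929958 + 1/99587) + 2475771 = -92611727345/99587 + 2475771 = 153942879232/99587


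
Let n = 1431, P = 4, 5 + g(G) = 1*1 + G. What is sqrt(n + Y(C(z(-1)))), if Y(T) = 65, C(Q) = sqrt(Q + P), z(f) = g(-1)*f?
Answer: 2*sqrt(374) ≈ 38.678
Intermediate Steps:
g(G) = -4 + G (g(G) = -5 + (1*1 + G) = -5 + (1 + G) = -4 + G)
z(f) = -5*f (z(f) = (-4 - 1)*f = -5*f)
C(Q) = sqrt(4 + Q) (C(Q) = sqrt(Q + 4) = sqrt(4 + Q))
sqrt(n + Y(C(z(-1)))) = sqrt(1431 + 65) = sqrt(1496) = 2*sqrt(374)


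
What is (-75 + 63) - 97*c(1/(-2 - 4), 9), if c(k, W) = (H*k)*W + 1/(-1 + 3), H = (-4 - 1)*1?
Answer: -788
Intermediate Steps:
H = -5 (H = -5*1 = -5)
c(k, W) = ½ - 5*W*k (c(k, W) = (-5*k)*W + 1/(-1 + 3) = -5*W*k + 1/2 = -5*W*k + ½ = ½ - 5*W*k)
(-75 + 63) - 97*c(1/(-2 - 4), 9) = (-75 + 63) - 97*(½ - 5*9/(-2 - 4)) = -12 - 97*(½ - 5*9/(-6)) = -12 - 97*(½ - 5*9*(-⅙)) = -12 - 97*(½ + 15/2) = -12 - 97*8 = -12 - 776 = -788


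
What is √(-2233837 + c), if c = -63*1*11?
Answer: I*√2234530 ≈ 1494.8*I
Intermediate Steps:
c = -693 (c = -63*11 = -693)
√(-2233837 + c) = √(-2233837 - 693) = √(-2234530) = I*√2234530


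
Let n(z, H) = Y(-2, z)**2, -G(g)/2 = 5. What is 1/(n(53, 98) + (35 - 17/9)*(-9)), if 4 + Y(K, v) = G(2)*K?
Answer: -1/42 ≈ -0.023810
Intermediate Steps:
G(g) = -10 (G(g) = -2*5 = -10)
Y(K, v) = -4 - 10*K
n(z, H) = 256 (n(z, H) = (-4 - 10*(-2))**2 = (-4 + 20)**2 = 16**2 = 256)
1/(n(53, 98) + (35 - 17/9)*(-9)) = 1/(256 + (35 - 17/9)*(-9)) = 1/(256 + (298/9)*(-9)) = 1/(256 - 298) = 1/(-42) = -1/42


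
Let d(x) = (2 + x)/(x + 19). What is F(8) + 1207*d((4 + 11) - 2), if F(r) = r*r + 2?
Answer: 20217/32 ≈ 631.78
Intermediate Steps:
d(x) = (2 + x)/(19 + x)
F(r) = 2 + r**2 (F(r) = r**2 + 2 = 2 + r**2)
F(8) + 1207*d((4 + 11) - 2) = (2 + 8**2) + 1207*((2 + ((4 + 11) - 2))/(19 + ((4 + 11) - 2))) = (2 + 64) + 1207*((2 + (15 - 2))/(19 + (15 - 2))) = 66 + 1207*((2 + 13)/(19 + 13)) = 66 + 1207*(15/32) = 66 + 18105/32 = 20217/32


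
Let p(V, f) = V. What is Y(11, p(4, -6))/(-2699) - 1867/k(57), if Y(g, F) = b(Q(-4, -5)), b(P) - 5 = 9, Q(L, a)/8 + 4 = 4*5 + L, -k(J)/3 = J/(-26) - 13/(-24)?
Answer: -524066642/1389985 ≈ -377.03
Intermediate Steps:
k(J) = -13/8 + 3*J/26 (k(J) = -3*(J/(-26) - 13/(-24)) = -3*(J*(-1/26) - 13*(-1/24)) = -3*(-J/26 + 13/24) = -3*(13/24 - J/26) = -13/8 + 3*J/26)
Q(L, a) = 128 + 8*L (Q(L, a) = -32 + 8*(4*5 + L) = -32 + 8*(20 + L) = -32 + (160 + 8*L) = 128 + 8*L)
b(P) = 14 (b(P) = 5 + 9 = 14)
Y(g, F) = 14
Y(11, p(4, -6))/(-2699) - 1867/k(57) = 14/(-2699) - 1867/(-13/8 + (3/26)*57) = 14*(-1/2699) - 1867/(-13/8 + 171/26) = -14/2699 - 1867/515/104 = -14/2699 - 1867*104/515 = -14/2699 - 194168/515 = -524066642/1389985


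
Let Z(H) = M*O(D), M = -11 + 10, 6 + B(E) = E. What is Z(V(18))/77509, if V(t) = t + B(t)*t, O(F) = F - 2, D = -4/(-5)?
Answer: 6/387545 ≈ 1.5482e-5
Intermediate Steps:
B(E) = -6 + E
D = 4/5 (D = -4*(-1/5) = 4/5 ≈ 0.80000)
O(F) = -2 + F
V(t) = t + t*(-6 + t) (V(t) = t + (-6 + t)*t = t + t*(-6 + t))
M = -1
Z(H) = 6/5 (Z(H) = -(-2 + 4/5) = -1*(-6/5) = 6/5)
Z(V(18))/77509 = (6/5)/77509 = (6/5)*(1/77509) = 6/387545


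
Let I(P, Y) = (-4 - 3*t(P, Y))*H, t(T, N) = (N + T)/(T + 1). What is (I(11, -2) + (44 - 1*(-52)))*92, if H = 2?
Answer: 7682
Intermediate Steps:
t(T, N) = (N + T)/(1 + T)
I(P, Y) = -8 - 6*(P + Y)/(1 + P) (I(P, Y) = (-4 - 3*(Y + P)/(1 + P))*2 = (-4 - 3*(P + Y)/(1 + P))*2 = -8 - 6*(P + Y)/(1 + P))
(I(11, -2) + (44 - 1*(-52)))*92 = (2*(-4 - 7*11 - 3*(-2))/(1 + 11) + (44 - 1*(-52)))*92 = (2*(-4 - 77 + 6)/12 + (44 + 52))*92 = (2*(1/12)*(-75) + 96)*92 = (-25/2 + 96)*92 = (167/2)*92 = 7682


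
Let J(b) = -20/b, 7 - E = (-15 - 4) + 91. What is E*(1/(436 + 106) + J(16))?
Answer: 87945/1084 ≈ 81.130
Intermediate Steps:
E = -65 (E = 7 - ((-15 - 4) + 91) = 7 - (-19 + 91) = 7 - 1*72 = 7 - 72 = -65)
E*(1/(436 + 106) + J(16)) = -65*(1/(436 + 106) - 20/16) = -65*(1/542 - 20*1/16) = -65*(1/542 - 5/4) = -65*(-1353/1084) = 87945/1084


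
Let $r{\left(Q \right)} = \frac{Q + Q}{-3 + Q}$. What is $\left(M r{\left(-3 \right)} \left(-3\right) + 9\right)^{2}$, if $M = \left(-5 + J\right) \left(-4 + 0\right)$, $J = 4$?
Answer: $9$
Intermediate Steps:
$r{\left(Q \right)} = \frac{2 Q}{-3 + Q}$
$M = 4$ ($M = \left(-5 + 4\right) \left(-4 + 0\right) = \left(-1\right) \left(-4\right) = 4$)
$\left(M r{\left(-3 \right)} \left(-3\right) + 9\right)^{2} = \left(4 \cdot 2 \left(-3\right) \frac{1}{-3 - 3} \left(-3\right) + 9\right)^{2} = \left(4 \cdot 2 \left(-3\right) \frac{1}{-6} \left(-3\right) + 9\right)^{2} = \left(4 \cdot 2 \left(-3\right) \left(- \frac{1}{6}\right) \left(-3\right) + 9\right)^{2} = \left(4 \cdot 1 \left(-3\right) + 9\right)^{2} = \left(4 \left(-3\right) + 9\right)^{2} = \left(-12 + 9\right)^{2} = \left(-3\right)^{2} = 9$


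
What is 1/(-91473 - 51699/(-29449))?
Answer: -29449/2693736678 ≈ -1.0932e-5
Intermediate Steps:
1/(-91473 - 51699/(-29449)) = 1/(-91473 - 51699*(-1/29449)) = 1/(-91473 + 51699/29449) = 1/(-2693736678/29449) = -29449/2693736678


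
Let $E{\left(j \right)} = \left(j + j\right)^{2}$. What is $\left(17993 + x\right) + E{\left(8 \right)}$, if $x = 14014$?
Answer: $32263$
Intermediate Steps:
$E{\left(j \right)} = 4 j^{2}$ ($E{\left(j \right)} = \left(2 j\right)^{2} = 4 j^{2}$)
$\left(17993 + x\right) + E{\left(8 \right)} = \left(17993 + 14014\right) + 4 \cdot 8^{2} = 32007 + 4 \cdot 64 = 32007 + 256 = 32263$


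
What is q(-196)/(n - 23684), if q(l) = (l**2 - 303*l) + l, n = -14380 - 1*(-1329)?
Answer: -32536/12245 ≈ -2.6571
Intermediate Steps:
n = -13051 (n = -14380 + 1329 = -13051)
q(l) = l**2 - 302*l
q(-196)/(n - 23684) = (-196*(-302 - 196))/(-13051 - 23684) = -196*(-498)/(-36735) = 97608*(-1/36735) = -32536/12245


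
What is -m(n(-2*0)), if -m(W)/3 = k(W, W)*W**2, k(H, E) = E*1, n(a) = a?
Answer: 0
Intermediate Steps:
k(H, E) = E
m(W) = -3*W**3 (m(W) = -3*W*W**2 = -3*W**3)
-m(n(-2*0)) = -(-3)*(-2*0)**3 = -(-3)*0**3 = -(-3)*0 = -1*0 = 0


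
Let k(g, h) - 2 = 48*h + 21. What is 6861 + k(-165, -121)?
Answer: 1076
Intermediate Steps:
k(g, h) = 23 + 48*h (k(g, h) = 2 + (48*h + 21) = 2 + (21 + 48*h) = 23 + 48*h)
6861 + k(-165, -121) = 6861 + (23 + 48*(-121)) = 6861 + (23 - 5808) = 6861 - 5785 = 1076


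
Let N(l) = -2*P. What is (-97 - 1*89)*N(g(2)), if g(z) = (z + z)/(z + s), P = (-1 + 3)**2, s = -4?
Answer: 1488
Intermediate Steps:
P = 4 (P = 2**2 = 4)
g(z) = 2*z/(-4 + z) (g(z) = (z + z)/(z - 4) = (2*z)/(-4 + z) = 2*z/(-4 + z))
N(l) = -8 (N(l) = -2*4 = -8)
(-97 - 1*89)*N(g(2)) = (-97 - 1*89)*(-8) = (-97 - 89)*(-8) = -186*(-8) = 1488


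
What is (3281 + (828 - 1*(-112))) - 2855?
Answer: 1366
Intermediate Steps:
(3281 + (828 - 1*(-112))) - 2855 = (3281 + (828 + 112)) - 2855 = (3281 + 940) - 2855 = 4221 - 2855 = 1366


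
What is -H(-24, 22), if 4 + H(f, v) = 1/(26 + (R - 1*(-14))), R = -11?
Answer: 115/29 ≈ 3.9655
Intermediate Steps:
H(f, v) = -115/29 (H(f, v) = -4 + 1/(26 + (-11 - 1*(-14))) = -4 + 1/(26 + (-11 + 14)) = -4 + 1/(26 + 3) = -4 + 1/29 = -115/29)
-H(-24, 22) = -1*(-115/29) = 115/29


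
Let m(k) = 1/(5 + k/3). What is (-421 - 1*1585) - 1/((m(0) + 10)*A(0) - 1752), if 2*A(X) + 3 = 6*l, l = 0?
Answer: -35452028/17673 ≈ -2006.0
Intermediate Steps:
m(k) = 1/(5 + k/3) (m(k) = 1/(5 + k*(⅓)) = 1/(5 + k/3))
A(X) = -3/2 (A(X) = -3/2 + (6*0)/2 = -3/2 + (½)*0 = -3/2 + 0 = -3/2)
(-421 - 1*1585) - 1/((m(0) + 10)*A(0) - 1752) = (-421 - 1*1585) - 1/((3/(15 + 0) + 10)*(-3/2) - 1752) = (-421 - 1585) - 1/((3/15 + 10)*(-3/2) - 1752) = -2006 - 1/((3*(1/15) + 10)*(-3/2) - 1752) = -2006 - 1/((⅕ + 10)*(-3/2) - 1752) = -2006 - 1/((51/5)*(-3/2) - 1752) = -2006 - 1/(-153/10 - 1752) = -2006 - 1/(-17673/10) = -2006 - 1*(-10/17673) = -2006 + 10/17673 = -35452028/17673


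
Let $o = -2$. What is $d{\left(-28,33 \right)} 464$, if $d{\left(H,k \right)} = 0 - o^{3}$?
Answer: $3712$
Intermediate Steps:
$d{\left(H,k \right)} = 8$ ($d{\left(H,k \right)} = 0 - \left(-2\right)^{3} = 0 - -8 = 0 + 8 = 8$)
$d{\left(-28,33 \right)} 464 = 8 \cdot 464 = 3712$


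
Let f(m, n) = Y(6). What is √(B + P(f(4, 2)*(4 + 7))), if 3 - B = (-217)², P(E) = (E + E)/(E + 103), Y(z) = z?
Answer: I*√7957402/13 ≈ 216.99*I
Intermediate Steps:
f(m, n) = 6
P(E) = 2*E/(103 + E) (P(E) = (2*E)/(103 + E) = 2*E/(103 + E))
B = -47086 (B = 3 - 1*(-217)² = 3 - 1*47089 = 3 - 47089 = -47086)
√(B + P(f(4, 2)*(4 + 7))) = √(-47086 + 2*(6*(4 + 7))/(103 + 6*(4 + 7))) = √(-47086 + 2*(6*11)/(103 + 6*11)) = √(-47086 + 2*66/(103 + 66)) = √(-47086 + 2*66/169) = √(-47086 + 2*66*(1/169)) = √(-47086 + 132/169) = √(-7957402/169) = I*√7957402/13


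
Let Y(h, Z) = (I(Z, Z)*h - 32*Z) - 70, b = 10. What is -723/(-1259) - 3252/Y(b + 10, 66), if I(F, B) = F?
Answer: 2358747/542629 ≈ 4.3469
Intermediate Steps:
Y(h, Z) = -70 - 32*Z + Z*h (Y(h, Z) = (Z*h - 32*Z) - 70 = (-32*Z + Z*h) - 70 = -70 - 32*Z + Z*h)
-723/(-1259) - 3252/Y(b + 10, 66) = -723/(-1259) - 3252/(-70 - 32*66 + 66*(10 + 10)) = -723*(-1/1259) - 3252/(-70 - 2112 + 66*20) = 723/1259 - 3252/(-70 - 2112 + 1320) = 723/1259 - 3252/(-862) = 723/1259 - 3252*(-1/862) = 723/1259 + 1626/431 = 2358747/542629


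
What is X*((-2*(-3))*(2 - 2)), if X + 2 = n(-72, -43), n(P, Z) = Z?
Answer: 0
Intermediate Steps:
X = -45 (X = -2 - 43 = -45)
X*((-2*(-3))*(2 - 2)) = -45*(-2*(-3))*(2 - 2) = -270*0 = -45*0 = 0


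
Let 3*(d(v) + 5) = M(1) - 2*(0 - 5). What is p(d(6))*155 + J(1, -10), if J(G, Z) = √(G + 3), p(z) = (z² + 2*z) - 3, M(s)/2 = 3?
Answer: -3082/9 ≈ -342.44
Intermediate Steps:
M(s) = 6 (M(s) = 2*3 = 6)
d(v) = ⅓ (d(v) = -5 + (6 - 2*(0 - 5))/3 = -5 + (6 - 2*(-5))/3 = -5 + (6 + 10)/3 = -5 + (⅓)*16 = -5 + 16/3 = ⅓)
p(z) = -3 + z² + 2*z
J(G, Z) = √(3 + G)
p(d(6))*155 + J(1, -10) = (-3 + (⅓)² + 2*(⅓))*155 + √(3 + 1) = (-3 + ⅑ + ⅔)*155 + √4 = -20/9*155 + 2 = -3100/9 + 2 = -3082/9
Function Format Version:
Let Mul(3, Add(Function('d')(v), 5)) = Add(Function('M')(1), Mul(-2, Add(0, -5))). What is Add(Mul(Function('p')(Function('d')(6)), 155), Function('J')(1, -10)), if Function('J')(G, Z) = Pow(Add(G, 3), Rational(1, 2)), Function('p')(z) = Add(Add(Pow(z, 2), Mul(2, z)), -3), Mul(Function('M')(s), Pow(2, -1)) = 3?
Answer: Rational(-3082, 9) ≈ -342.44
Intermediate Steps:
Function('M')(s) = 6 (Function('M')(s) = Mul(2, 3) = 6)
Function('d')(v) = Rational(1, 3) (Function('d')(v) = Add(-5, Mul(Rational(1, 3), Add(6, Mul(-2, Add(0, -5))))) = Add(-5, Mul(Rational(1, 3), Add(6, Mul(-2, -5)))) = Add(-5, Mul(Rational(1, 3), Add(6, 10))) = Add(-5, Mul(Rational(1, 3), 16)) = Add(-5, Rational(16, 3)) = Rational(1, 3))
Function('p')(z) = Add(-3, Pow(z, 2), Mul(2, z))
Function('J')(G, Z) = Pow(Add(3, G), Rational(1, 2))
Add(Mul(Function('p')(Function('d')(6)), 155), Function('J')(1, -10)) = Add(Mul(Add(-3, Pow(Rational(1, 3), 2), Mul(2, Rational(1, 3))), 155), Pow(Add(3, 1), Rational(1, 2))) = Add(Mul(Add(-3, Rational(1, 9), Rational(2, 3)), 155), Pow(4, Rational(1, 2))) = Add(Mul(Rational(-20, 9), 155), 2) = Add(Rational(-3100, 9), 2) = Rational(-3082, 9)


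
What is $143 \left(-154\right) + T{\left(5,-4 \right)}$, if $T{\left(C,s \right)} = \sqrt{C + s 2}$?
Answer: $-22022 + i \sqrt{3} \approx -22022.0 + 1.732 i$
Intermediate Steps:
$T{\left(C,s \right)} = \sqrt{C + 2 s}$
$143 \left(-154\right) + T{\left(5,-4 \right)} = 143 \left(-154\right) + \sqrt{5 + 2 \left(-4\right)} = -22022 + \sqrt{5 - 8} = -22022 + \sqrt{-3} = -22022 + i \sqrt{3}$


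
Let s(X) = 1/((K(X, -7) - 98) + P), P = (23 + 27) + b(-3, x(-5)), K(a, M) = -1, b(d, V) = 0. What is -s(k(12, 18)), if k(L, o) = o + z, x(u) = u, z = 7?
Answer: 1/49 ≈ 0.020408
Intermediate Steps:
k(L, o) = 7 + o (k(L, o) = o + 7 = 7 + o)
P = 50 (P = (23 + 27) + 0 = 50 + 0 = 50)
s(X) = -1/49 (s(X) = 1/((-1 - 98) + 50) = 1/(-99 + 50) = 1/(-49) = -1/49)
-s(k(12, 18)) = -1*(-1/49) = 1/49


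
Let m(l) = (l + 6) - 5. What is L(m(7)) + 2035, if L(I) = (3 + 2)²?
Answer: 2060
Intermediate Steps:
m(l) = 1 + l (m(l) = (6 + l) - 5 = 1 + l)
L(I) = 25 (L(I) = 5² = 25)
L(m(7)) + 2035 = 25 + 2035 = 2060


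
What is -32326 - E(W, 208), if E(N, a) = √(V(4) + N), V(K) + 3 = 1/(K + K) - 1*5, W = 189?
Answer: -32326 - 3*√322/4 ≈ -32339.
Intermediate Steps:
V(K) = -8 + 1/(2*K) (V(K) = -3 + (1/(K + K) - 1*5) = -3 + (1/(2*K) - 5) = -3 + (-5 + 1/(2*K)) = -8 + 1/(2*K))
E(N, a) = √(-63/8 + N) (E(N, a) = √((-8 + (½)/4) + N) = √((-8 + (½)*(¼)) + N) = √((-8 + ⅛) + N) = √(-63/8 + N))
-32326 - E(W, 208) = -32326 - √(-126 + 16*189)/4 = -32326 - √(-126 + 3024)/4 = -32326 - √2898/4 = -32326 - 3*√322/4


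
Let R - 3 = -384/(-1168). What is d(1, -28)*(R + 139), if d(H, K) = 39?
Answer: 405210/73 ≈ 5550.8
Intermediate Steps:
R = 243/73 (R = 3 - 384/(-1168) = 3 - 384*(-1/1168) = 3 + 24/73 = 243/73 ≈ 3.3288)
d(1, -28)*(R + 139) = 39*(243/73 + 139) = 39*(10390/73) = 405210/73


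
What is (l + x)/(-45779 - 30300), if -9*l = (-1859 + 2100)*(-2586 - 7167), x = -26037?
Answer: -705380/228237 ≈ -3.0906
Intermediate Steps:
l = 783491/3 (l = -(-1859 + 2100)*(-2586 - 7167)/9 = -241*(-9753)/9 = -⅑*(-2350473) = 783491/3 ≈ 2.6116e+5)
(l + x)/(-45779 - 30300) = (783491/3 - 26037)/(-45779 - 30300) = (705380/3)/(-76079) = (705380/3)*(-1/76079) = -705380/228237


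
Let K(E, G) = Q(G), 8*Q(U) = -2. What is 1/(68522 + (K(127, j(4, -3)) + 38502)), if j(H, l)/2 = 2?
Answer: 4/428095 ≈ 9.3437e-6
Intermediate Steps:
Q(U) = -1/4 (Q(U) = (1/8)*(-2) = -1/4)
j(H, l) = 4 (j(H, l) = 2*2 = 4)
K(E, G) = -1/4
1/(68522 + (K(127, j(4, -3)) + 38502)) = 1/(68522 + (-1/4 + 38502)) = 1/(68522 + 154007/4) = 1/(428095/4) = 4/428095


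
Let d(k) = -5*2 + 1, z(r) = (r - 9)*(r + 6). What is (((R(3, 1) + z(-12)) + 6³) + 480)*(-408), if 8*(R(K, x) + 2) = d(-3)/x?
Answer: -334101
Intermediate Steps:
z(r) = (-9 + r)*(6 + r)
d(k) = -9 (d(k) = -10 + 1 = -9)
R(K, x) = -2 - 9/(8*x) (R(K, x) = -2 + (-9/x)/8 = -2 - 9/(8*x))
(((R(3, 1) + z(-12)) + 6³) + 480)*(-408) = ((((-2 - 9/8/1) + (-54 + (-12)² - 3*(-12))) + 6³) + 480)*(-408) = ((((-2 - 9/8*1) + (-54 + 144 + 36)) + 216) + 480)*(-408) = ((((-2 - 9/8) + 126) + 216) + 480)*(-408) = (((-25/8 + 126) + 216) + 480)*(-408) = ((983/8 + 216) + 480)*(-408) = (2711/8 + 480)*(-408) = (6551/8)*(-408) = -334101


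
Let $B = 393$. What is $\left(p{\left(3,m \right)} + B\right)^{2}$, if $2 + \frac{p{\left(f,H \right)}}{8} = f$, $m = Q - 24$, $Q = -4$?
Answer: $160801$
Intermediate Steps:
$m = -28$ ($m = -4 - 24 = -28$)
$p{\left(f,H \right)} = -16 + 8 f$
$\left(p{\left(3,m \right)} + B\right)^{2} = \left(\left(-16 + 8 \cdot 3\right) + 393\right)^{2} = \left(\left(-16 + 24\right) + 393\right)^{2} = \left(8 + 393\right)^{2} = 401^{2} = 160801$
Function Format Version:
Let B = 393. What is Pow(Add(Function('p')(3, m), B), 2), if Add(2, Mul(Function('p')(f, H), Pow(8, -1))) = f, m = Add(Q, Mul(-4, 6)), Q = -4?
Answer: 160801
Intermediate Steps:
m = -28 (m = Add(-4, Mul(-4, 6)) = Add(-4, -24) = -28)
Function('p')(f, H) = Add(-16, Mul(8, f))
Pow(Add(Function('p')(3, m), B), 2) = Pow(Add(Add(-16, Mul(8, 3)), 393), 2) = Pow(Add(Add(-16, 24), 393), 2) = Pow(Add(8, 393), 2) = Pow(401, 2) = 160801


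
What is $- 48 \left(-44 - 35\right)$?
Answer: $3792$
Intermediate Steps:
$- 48 \left(-44 - 35\right) = \left(-48\right) \left(-79\right) = 3792$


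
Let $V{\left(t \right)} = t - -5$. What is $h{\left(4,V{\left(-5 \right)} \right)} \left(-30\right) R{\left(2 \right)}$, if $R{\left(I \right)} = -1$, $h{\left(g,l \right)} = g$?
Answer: $120$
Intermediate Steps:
$V{\left(t \right)} = 5 + t$ ($V{\left(t \right)} = t + 5 = 5 + t$)
$h{\left(4,V{\left(-5 \right)} \right)} \left(-30\right) R{\left(2 \right)} = 4 \left(-30\right) \left(-1\right) = \left(-120\right) \left(-1\right) = 120$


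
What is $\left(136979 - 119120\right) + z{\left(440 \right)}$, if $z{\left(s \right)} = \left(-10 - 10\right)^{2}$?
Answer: $18259$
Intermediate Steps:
$z{\left(s \right)} = 400$ ($z{\left(s \right)} = \left(-20\right)^{2} = 400$)
$\left(136979 - 119120\right) + z{\left(440 \right)} = \left(136979 - 119120\right) + 400 = 17859 + 400 = 18259$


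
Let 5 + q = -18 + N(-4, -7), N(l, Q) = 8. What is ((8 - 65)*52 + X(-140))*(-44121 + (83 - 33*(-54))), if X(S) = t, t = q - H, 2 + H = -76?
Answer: 122584656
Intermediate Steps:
H = -78 (H = -2 - 76 = -78)
q = -15 (q = -5 + (-18 + 8) = -5 - 10 = -15)
t = 63 (t = -15 - 1*(-78) = -15 + 78 = 63)
X(S) = 63
((8 - 65)*52 + X(-140))*(-44121 + (83 - 33*(-54))) = ((8 - 65)*52 + 63)*(-44121 + (83 - 33*(-54))) = (-57*52 + 63)*(-44121 + (83 + 1782)) = (-2964 + 63)*(-44121 + 1865) = -2901*(-42256) = 122584656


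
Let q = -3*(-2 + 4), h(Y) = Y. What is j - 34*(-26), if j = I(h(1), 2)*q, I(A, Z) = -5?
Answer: 914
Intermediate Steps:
q = -6 (q = -3*2 = -6)
j = 30 (j = -5*(-6) = 30)
j - 34*(-26) = 30 - 34*(-26) = 30 + 884 = 914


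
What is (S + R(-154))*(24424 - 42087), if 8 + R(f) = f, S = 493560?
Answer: -8714888874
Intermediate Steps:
R(f) = -8 + f
(S + R(-154))*(24424 - 42087) = (493560 + (-8 - 154))*(24424 - 42087) = (493560 - 162)*(-17663) = 493398*(-17663) = -8714888874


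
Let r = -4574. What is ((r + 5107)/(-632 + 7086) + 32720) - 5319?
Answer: 176846587/6454 ≈ 27401.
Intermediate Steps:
((r + 5107)/(-632 + 7086) + 32720) - 5319 = ((-4574 + 5107)/(-632 + 7086) + 32720) - 5319 = (533/6454 + 32720) - 5319 = 211175413/6454 - 5319 = 176846587/6454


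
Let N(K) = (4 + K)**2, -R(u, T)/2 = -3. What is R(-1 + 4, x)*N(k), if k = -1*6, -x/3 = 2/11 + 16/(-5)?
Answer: 24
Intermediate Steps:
x = 498/55 (x = -3*(2/11 + 16/(-5)) = -3*(2*(1/11) + 16*(-1/5)) = -3*(2/11 - 16/5) = -3*(-166/55) = 498/55 ≈ 9.0546)
R(u, T) = 6 (R(u, T) = -2*(-3) = 6)
k = -6
R(-1 + 4, x)*N(k) = 6*(4 - 6)**2 = 6*(-2)**2 = 6*4 = 24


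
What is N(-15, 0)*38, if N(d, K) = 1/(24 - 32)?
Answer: -19/4 ≈ -4.7500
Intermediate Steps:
N(d, K) = -1/8 (N(d, K) = 1/(-8) = -1/8)
N(-15, 0)*38 = -1/8*38 = -19/4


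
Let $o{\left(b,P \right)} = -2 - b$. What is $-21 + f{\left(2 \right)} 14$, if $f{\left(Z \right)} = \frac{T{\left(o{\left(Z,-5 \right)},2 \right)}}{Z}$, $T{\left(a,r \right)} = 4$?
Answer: $7$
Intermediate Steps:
$f{\left(Z \right)} = \frac{4}{Z}$
$-21 + f{\left(2 \right)} 14 = -21 + \frac{4}{2} \cdot 14 = -21 + 4 \cdot \frac{1}{2} \cdot 14 = -21 + 2 \cdot 14 = -21 + 28 = 7$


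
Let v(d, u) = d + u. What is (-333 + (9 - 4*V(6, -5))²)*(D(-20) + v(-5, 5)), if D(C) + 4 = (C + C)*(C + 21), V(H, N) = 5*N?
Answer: -508112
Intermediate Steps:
D(C) = -4 + 2*C*(21 + C) (D(C) = -4 + (C + C)*(C + 21) = -4 + (2*C)*(21 + C) = -4 + 2*C*(21 + C))
(-333 + (9 - 4*V(6, -5))²)*(D(-20) + v(-5, 5)) = (-333 + (9 - 20*(-5))²)*((-4 + 2*(-20)² + 42*(-20)) + (-5 + 5)) = (-333 + (9 - 4*(-25))²)*((-4 + 2*400 - 840) + 0) = (-333 + (9 + 100)²)*((-4 + 800 - 840) + 0) = (-333 + 109²)*(-44 + 0) = (-333 + 11881)*(-44) = 11548*(-44) = -508112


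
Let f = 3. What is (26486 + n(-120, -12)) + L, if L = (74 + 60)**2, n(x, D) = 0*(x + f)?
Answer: 44442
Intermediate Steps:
n(x, D) = 0 (n(x, D) = 0*(x + 3) = 0*(3 + x) = 0)
L = 17956 (L = 134**2 = 17956)
(26486 + n(-120, -12)) + L = (26486 + 0) + 17956 = 26486 + 17956 = 44442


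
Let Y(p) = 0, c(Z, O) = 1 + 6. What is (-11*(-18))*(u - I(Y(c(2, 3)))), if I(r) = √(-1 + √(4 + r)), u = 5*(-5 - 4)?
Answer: -9108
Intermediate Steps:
c(Z, O) = 7
u = -45 (u = 5*(-9) = -45)
(-11*(-18))*(u - I(Y(c(2, 3)))) = (-11*(-18))*(-45 - √(-1 + √(4 + 0))) = 198*(-45 - √(-1 + √4)) = 198*(-45 - √(-1 + 2)) = 198*(-45 - √1) = 198*(-45 - 1*1) = 198*(-45 - 1) = 198*(-46) = -9108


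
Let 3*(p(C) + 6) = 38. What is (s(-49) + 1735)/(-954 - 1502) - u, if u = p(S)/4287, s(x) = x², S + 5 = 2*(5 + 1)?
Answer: -6655277/3948327 ≈ -1.6856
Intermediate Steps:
S = 7 (S = -5 + 2*(5 + 1) = -5 + 2*6 = -5 + 12 = 7)
p(C) = 20/3 (p(C) = -6 + (⅓)*38 = -6 + 38/3 = 20/3)
u = 20/12861 (u = (20/3)/4287 = (20/3)*(1/4287) = 20/12861 ≈ 0.0015551)
(s(-49) + 1735)/(-954 - 1502) - u = ((-49)² + 1735)/(-954 - 1502) - 1*20/12861 = (2401 + 1735)/(-2456) - 20/12861 = 4136*(-1/2456) - 20/12861 = -517/307 - 20/12861 = -6655277/3948327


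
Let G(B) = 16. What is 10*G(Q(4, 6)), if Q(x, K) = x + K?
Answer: 160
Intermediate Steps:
Q(x, K) = K + x
10*G(Q(4, 6)) = 10*16 = 160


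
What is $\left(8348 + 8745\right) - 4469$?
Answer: $12624$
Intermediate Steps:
$\left(8348 + 8745\right) - 4469 = 17093 - 4469 = 12624$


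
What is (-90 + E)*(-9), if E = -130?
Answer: 1980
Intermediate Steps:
(-90 + E)*(-9) = (-90 - 130)*(-9) = -220*(-9) = 1980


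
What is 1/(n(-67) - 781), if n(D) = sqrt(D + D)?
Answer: -781/610095 - I*sqrt(134)/610095 ≈ -0.0012801 - 1.8974e-5*I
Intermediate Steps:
n(D) = sqrt(2)*sqrt(D) (n(D) = sqrt(2*D) = sqrt(2)*sqrt(D))
1/(n(-67) - 781) = 1/(sqrt(2)*sqrt(-67) - 781) = 1/(sqrt(2)*(I*sqrt(67)) - 781) = 1/(I*sqrt(134) - 781) = 1/(-781 + I*sqrt(134))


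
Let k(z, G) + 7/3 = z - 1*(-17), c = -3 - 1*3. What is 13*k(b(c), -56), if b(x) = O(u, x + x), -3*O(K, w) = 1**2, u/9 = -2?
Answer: 559/3 ≈ 186.33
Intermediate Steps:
c = -6 (c = -3 - 3 = -6)
u = -18 (u = 9*(-2) = -18)
O(K, w) = -1/3 (O(K, w) = -1/3*1**2 = -1/3*1 = -1/3)
b(x) = -1/3
k(z, G) = 44/3 + z (k(z, G) = -7/3 + (z - 1*(-17)) = -7/3 + (z + 17) = -7/3 + (17 + z) = 44/3 + z)
13*k(b(c), -56) = 13*(44/3 - 1/3) = 13*(43/3) = 559/3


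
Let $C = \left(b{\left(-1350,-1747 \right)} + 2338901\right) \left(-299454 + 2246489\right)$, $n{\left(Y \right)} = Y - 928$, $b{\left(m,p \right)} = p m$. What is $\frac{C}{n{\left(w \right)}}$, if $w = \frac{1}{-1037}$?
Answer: $- \frac{9484305356043545}{962337} \approx -9.8555 \cdot 10^{9}$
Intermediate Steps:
$b{\left(m,p \right)} = m p$
$w = - \frac{1}{1037} \approx -0.00096432$
$n{\left(Y \right)} = -928 + Y$
$C = 9145906804285$ ($C = \left(\left(-1350\right) \left(-1747\right) + 2338901\right) \left(-299454 + 2246489\right) = \left(2358450 + 2338901\right) 1947035 = 4697351 \cdot 1947035 = 9145906804285$)
$\frac{C}{n{\left(w \right)}} = \frac{9145906804285}{-928 - \frac{1}{1037}} = \frac{9145906804285}{- \frac{962337}{1037}} = 9145906804285 \left(- \frac{1037}{962337}\right) = - \frac{9484305356043545}{962337}$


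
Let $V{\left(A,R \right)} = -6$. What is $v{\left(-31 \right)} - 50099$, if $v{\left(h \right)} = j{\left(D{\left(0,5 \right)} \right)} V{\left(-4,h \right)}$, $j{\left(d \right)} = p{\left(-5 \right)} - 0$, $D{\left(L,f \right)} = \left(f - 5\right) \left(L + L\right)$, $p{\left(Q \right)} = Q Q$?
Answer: $-50249$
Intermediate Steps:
$p{\left(Q \right)} = Q^{2}$
$D{\left(L,f \right)} = 2 L \left(-5 + f\right)$ ($D{\left(L,f \right)} = \left(-5 + f\right) 2 L = 2 L \left(-5 + f\right)$)
$j{\left(d \right)} = 25$ ($j{\left(d \right)} = \left(-5\right)^{2} - 0 = 25 + 0 = 25$)
$v{\left(h \right)} = -150$ ($v{\left(h \right)} = 25 \left(-6\right) = -150$)
$v{\left(-31 \right)} - 50099 = -150 - 50099 = -50249$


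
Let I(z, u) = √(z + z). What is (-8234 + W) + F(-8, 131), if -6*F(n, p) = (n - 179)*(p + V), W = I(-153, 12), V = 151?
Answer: 555 + 3*I*√34 ≈ 555.0 + 17.493*I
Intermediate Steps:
I(z, u) = √2*√z (I(z, u) = √(2*z) = √2*√z)
W = 3*I*√34 (W = √2*√(-153) = √2*(3*I*√17) = 3*I*√34 ≈ 17.493*I)
F(n, p) = -(-179 + n)*(151 + p)/6 (F(n, p) = -(n - 179)*(p + 151)/6 = -(-179 + n)*(151 + p)/6)
(-8234 + W) + F(-8, 131) = (-8234 + 3*I*√34) + (27029/6 - 151/6*(-8) + (179/6)*131 - ⅙*(-8)*131) = (-8234 + 3*I*√34) + (27029/6 + 604/3 + 23449/6 + 524/3) = (-8234 + 3*I*√34) + 8789 = 555 + 3*I*√34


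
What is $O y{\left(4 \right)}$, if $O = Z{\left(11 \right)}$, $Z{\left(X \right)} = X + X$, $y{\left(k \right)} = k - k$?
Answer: $0$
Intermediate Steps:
$y{\left(k \right)} = 0$
$Z{\left(X \right)} = 2 X$
$O = 22$ ($O = 2 \cdot 11 = 22$)
$O y{\left(4 \right)} = 22 \cdot 0 = 0$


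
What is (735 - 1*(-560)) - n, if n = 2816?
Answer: -1521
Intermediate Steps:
(735 - 1*(-560)) - n = (735 - 1*(-560)) - 1*2816 = (735 + 560) - 2816 = 1295 - 2816 = -1521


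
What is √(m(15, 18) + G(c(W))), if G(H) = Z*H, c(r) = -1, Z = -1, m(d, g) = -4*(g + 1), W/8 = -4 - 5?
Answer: 5*I*√3 ≈ 8.6602*I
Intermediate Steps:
W = -72 (W = 8*(-4 - 5) = 8*(-9) = -72)
m(d, g) = -4 - 4*g (m(d, g) = -4*(1 + g) = -4 - 4*g)
G(H) = -H
√(m(15, 18) + G(c(W))) = √((-4 - 4*18) - 1*(-1)) = √((-4 - 72) + 1) = √(-76 + 1) = √(-75) = 5*I*√3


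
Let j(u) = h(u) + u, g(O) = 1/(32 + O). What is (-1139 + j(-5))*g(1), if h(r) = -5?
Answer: -383/11 ≈ -34.818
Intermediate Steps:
j(u) = -5 + u
(-1139 + j(-5))*g(1) = (-1139 + (-5 - 5))/(32 + 1) = (-1139 - 10)/33 = -1149*1/33 = -383/11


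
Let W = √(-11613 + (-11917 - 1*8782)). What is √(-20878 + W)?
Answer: √(-20878 + 2*I*√8078) ≈ 0.622 + 144.49*I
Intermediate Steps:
W = 2*I*√8078 (W = √(-11613 + (-11917 - 8782)) = √(-11613 - 20699) = √(-32312) = 2*I*√8078 ≈ 179.76*I)
√(-20878 + W) = √(-20878 + 2*I*√8078)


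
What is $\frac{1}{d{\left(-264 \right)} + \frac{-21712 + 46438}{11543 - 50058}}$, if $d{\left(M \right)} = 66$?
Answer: $\frac{38515}{2517264} \approx 0.0153$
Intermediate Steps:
$\frac{1}{d{\left(-264 \right)} + \frac{-21712 + 46438}{11543 - 50058}} = \frac{1}{66 + \frac{-21712 + 46438}{11543 - 50058}} = \frac{1}{66 + \frac{24726}{-38515}} = \frac{1}{66 + 24726 \left(- \frac{1}{38515}\right)} = \frac{1}{66 - \frac{24726}{38515}} = \frac{1}{\frac{2517264}{38515}} = \frac{38515}{2517264}$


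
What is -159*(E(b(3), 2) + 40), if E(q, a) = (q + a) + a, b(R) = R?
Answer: -7473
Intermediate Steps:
E(q, a) = q + 2*a (E(q, a) = (a + q) + a = q + 2*a)
-159*(E(b(3), 2) + 40) = -159*((3 + 2*2) + 40) = -159*((3 + 4) + 40) = -159*(7 + 40) = -159*47 = -7473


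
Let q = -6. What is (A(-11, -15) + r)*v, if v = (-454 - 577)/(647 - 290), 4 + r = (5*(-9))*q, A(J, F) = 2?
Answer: -276308/357 ≈ -773.97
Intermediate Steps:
r = 266 (r = -4 + (5*(-9))*(-6) = -4 - 45*(-6) = -4 + 270 = 266)
v = -1031/357 ≈ -2.8880
(A(-11, -15) + r)*v = (2 + 266)*(-1031/357) = 268*(-1031/357) = -276308/357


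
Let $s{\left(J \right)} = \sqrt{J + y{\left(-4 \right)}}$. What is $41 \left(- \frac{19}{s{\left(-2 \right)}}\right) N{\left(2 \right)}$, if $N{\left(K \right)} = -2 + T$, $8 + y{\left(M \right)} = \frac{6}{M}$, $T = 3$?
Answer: $\frac{779 i \sqrt{46}}{23} \approx 229.71 i$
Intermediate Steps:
$y{\left(M \right)} = -8 + \frac{6}{M}$
$s{\left(J \right)} = \sqrt{- \frac{19}{2} + J}$ ($s{\left(J \right)} = \sqrt{J - \left(8 - \frac{6}{-4}\right)} = \sqrt{J + \left(-8 + 6 \left(- \frac{1}{4}\right)\right)} = \sqrt{J - \frac{19}{2}} = \sqrt{- \frac{19}{2} + J}$)
$N{\left(K \right)} = 1$ ($N{\left(K \right)} = -2 + 3 = 1$)
$41 \left(- \frac{19}{s{\left(-2 \right)}}\right) N{\left(2 \right)} = 41 \left(- \frac{19}{\frac{1}{2} \sqrt{-38 + 4 \left(-2\right)}}\right) 1 = 41 \left(- \frac{19}{\frac{1}{2} \sqrt{-38 - 8}}\right) 1 = 41 \left(- \frac{19}{\frac{1}{2} \sqrt{-46}}\right) 1 = 41 \left(- \frac{19}{\frac{1}{2} i \sqrt{46}}\right) 1 = 41 \left(- 19 \left(- \frac{i \sqrt{46}}{23}\right)\right) 1 = 41 \frac{19 i \sqrt{46}}{23} \cdot 1 = \frac{779 i \sqrt{46}}{23} \cdot 1 = \frac{779 i \sqrt{46}}{23}$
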